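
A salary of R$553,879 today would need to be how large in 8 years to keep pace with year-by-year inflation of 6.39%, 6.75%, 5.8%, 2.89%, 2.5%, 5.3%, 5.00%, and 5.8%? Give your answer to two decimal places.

R$821,050.05

Cumulative price-level factor: 1.0639 × 1.0675 × 1.058 × 1.0289 × 1.025 × 1.053 × 1.0500 × 1.058 ≈ 1.4823635614.
The nominal amount required is R$553,879 scaled up by that factor.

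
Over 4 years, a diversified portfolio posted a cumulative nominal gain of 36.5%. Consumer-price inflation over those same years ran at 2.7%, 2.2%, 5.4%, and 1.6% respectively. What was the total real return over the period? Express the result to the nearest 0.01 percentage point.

Cumulative inflation factor: 1.027 × 1.022 × 1.054 × 1.016 ≈ 1.12397.
Nominal growth factor: 1.36500. Real growth factor = 1.36500 / 1.12397 ≈ 1.21444.
Total real return ≈ 21.4443%.

21.44%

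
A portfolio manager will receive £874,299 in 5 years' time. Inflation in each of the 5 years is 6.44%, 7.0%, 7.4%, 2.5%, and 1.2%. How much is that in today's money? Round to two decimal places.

£689,068.95

Price-level factor over 5 years: 1.0644 × 1.070 × 1.074 × 1.025 × 1.012 ≈ 1.2688120743.
Purchasing power today: £874,299 divided by that factor.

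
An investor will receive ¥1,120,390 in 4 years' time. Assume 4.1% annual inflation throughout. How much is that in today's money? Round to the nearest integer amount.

¥954,039

Price-level factor over 4 years: (1 + 4.1%)^4 ≈ 1.1743645098.
Purchasing power today: ¥1,120,390 divided by that factor.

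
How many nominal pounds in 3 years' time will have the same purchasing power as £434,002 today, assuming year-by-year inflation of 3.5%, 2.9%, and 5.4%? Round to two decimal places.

Cumulative price-level factor: 1.035 × 1.029 × 1.054 = 1.12252581.
The nominal amount required is £434,002 scaled up by that factor.

£487,178.45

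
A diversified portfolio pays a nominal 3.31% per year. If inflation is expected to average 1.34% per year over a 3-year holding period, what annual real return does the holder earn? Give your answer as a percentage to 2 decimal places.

1.94%

With constant rates the annual real return is the same each year: (1+3.31%)/(1+1.34%) − 1 = 0.01944.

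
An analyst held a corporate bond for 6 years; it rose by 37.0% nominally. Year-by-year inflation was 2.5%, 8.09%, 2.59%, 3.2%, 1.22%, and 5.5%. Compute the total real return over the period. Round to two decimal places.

Cumulative inflation factor: 1.025 × 1.0809 × 1.0259 × 1.032 × 1.0122 × 1.055 ≈ 1.25260.
Nominal growth factor: 1.37000. Real growth factor = 1.37000 / 1.25260 ≈ 1.09372.
Total real return ≈ 9.3724%.

9.37%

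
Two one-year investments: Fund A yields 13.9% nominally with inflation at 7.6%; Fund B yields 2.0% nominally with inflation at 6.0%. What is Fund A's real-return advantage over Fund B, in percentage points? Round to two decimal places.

9.63

Fund A real return: 1.139/1.076 − 1 = 5.855%.
Fund B real return: 1.020/1.060 − 1 = -3.774%.
Difference: 5.855 − (-3.774) = 9.629 pp.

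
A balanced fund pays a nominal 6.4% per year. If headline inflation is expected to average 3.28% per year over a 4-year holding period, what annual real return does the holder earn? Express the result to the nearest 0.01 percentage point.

3.02%

With constant rates the annual real return is the same each year: (1+6.4%)/(1+3.28%) − 1 = 0.03021.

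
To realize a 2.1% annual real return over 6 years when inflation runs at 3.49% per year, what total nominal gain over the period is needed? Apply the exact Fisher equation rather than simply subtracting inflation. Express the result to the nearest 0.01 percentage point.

39.17%

Required annual nominal rate: (1+2.1%)(1+3.49%) − 1 = 5.66329%.
Cumulative over 6 years: (1 + 0.0566329)^6 − 1 ≈ 0.39170.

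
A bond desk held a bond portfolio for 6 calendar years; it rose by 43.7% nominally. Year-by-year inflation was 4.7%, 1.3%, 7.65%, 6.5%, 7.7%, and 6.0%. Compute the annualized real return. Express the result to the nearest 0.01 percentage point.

Cumulative inflation factor: 1.047 × 1.013 × 1.0765 × 1.065 × 1.077 × 1.060 ≈ 1.38817.
Nominal growth factor: 1.43700. Real growth factor = 1.43700 / 1.38817 ≈ 1.03518.
Annualized: 1.03518^(1/6) − 1 ≈ 0.00578.

0.58%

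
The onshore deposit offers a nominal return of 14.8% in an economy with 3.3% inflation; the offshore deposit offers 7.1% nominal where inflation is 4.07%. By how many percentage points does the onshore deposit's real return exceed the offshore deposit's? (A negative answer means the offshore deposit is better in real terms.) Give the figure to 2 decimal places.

8.22

The onshore deposit real return: 1.148/1.033 − 1 = 11.133%.
The offshore deposit real return: 1.071/1.0407 − 1 = 2.912%.
Difference: 11.133 − 2.912 = 8.221 pp.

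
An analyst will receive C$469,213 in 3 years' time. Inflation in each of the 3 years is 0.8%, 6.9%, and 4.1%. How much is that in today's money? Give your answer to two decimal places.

C$418,293.46

Price-level factor over 3 years: 1.008 × 1.069 × 1.041 = 1.121731632.
Purchasing power today: C$469,213 divided by that factor.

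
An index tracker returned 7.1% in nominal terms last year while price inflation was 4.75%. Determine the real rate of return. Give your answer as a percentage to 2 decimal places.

2.24%

Real return via the Fisher equation: (1 + 7.1%)/(1 + 4.75%) − 1 = 1.071/1.0475 − 1 ≈ 0.02243.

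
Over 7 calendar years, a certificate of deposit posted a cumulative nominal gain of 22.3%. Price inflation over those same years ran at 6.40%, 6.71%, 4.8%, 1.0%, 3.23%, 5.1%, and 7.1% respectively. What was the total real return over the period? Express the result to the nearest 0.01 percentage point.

Cumulative inflation factor: 1.0640 × 1.0671 × 1.048 × 1.010 × 1.0323 × 1.051 × 1.071 ≈ 1.39646.
Nominal growth factor: 1.22300. Real growth factor = 1.22300 / 1.39646 ≈ 0.87579.
Total real return ≈ -12.4212%.

-12.42%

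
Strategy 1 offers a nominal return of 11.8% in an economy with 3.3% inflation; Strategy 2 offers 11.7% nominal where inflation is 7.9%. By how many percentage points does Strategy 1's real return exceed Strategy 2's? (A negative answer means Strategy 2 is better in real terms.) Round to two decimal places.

Strategy 1 real return: 1.118/1.033 − 1 = 8.228%.
Strategy 2 real return: 1.117/1.079 − 1 = 3.522%.
Difference: 8.228 − 3.522 = 4.706 pp.

4.71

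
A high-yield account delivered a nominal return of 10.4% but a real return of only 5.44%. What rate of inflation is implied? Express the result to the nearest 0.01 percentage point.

From (1+r_nom) = (1+r_real)(1+π), we get 1+π = (1 + 10.4%)/(1 + 5.44%) = 1.104/1.0544 ≈ 1.04704.
So π ≈ 4.7041%.

4.70%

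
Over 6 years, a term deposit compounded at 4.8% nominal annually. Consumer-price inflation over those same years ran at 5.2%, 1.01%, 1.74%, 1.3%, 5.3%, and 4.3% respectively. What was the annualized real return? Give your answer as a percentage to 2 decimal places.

1.62%

Cumulative inflation factor: 1.052 × 1.0101 × 1.0174 × 1.013 × 1.053 × 1.043 ≈ 1.20280.
Nominal growth factor: 1.32485. Real growth factor = 1.32485 / 1.20280 ≈ 1.10147.
Annualized: 1.10147^(1/6) − 1 ≈ 0.01624.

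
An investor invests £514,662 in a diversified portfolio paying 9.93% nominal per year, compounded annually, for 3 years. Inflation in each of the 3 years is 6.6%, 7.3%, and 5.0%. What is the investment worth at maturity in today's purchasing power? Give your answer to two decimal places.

£569,278.21

Nominal value at maturity: £514,662 × (1 + 9.93%)^3 ≈ £683,708.20.
Price-level factor over 3 years: 1.066 × 1.073 × 1.050 = 1.2010089.
Dividing the nominal maturity value by the price-level factor gives the value in today's money.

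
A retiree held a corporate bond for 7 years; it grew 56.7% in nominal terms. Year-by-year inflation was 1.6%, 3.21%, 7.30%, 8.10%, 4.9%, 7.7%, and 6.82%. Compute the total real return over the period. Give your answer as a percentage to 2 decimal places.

Cumulative inflation factor: 1.016 × 1.0321 × 1.0730 × 1.0810 × 1.049 × 1.077 × 1.0682 ≈ 1.46786.
Nominal growth factor: 1.56700. Real growth factor = 1.56700 / 1.46786 ≈ 1.06754.
Total real return ≈ 6.7540%.

6.75%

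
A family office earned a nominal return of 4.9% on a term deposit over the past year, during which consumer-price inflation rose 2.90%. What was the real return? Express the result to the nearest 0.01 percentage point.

Real return via the Fisher equation: (1 + 4.9%)/(1 + 2.90%) − 1 = 1.049/1.0290 − 1 ≈ 0.01944.

1.94%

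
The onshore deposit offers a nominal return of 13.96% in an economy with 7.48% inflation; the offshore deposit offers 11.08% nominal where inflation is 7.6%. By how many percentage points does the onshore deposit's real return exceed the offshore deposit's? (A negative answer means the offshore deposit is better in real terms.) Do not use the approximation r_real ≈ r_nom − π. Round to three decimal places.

2.795

The onshore deposit real return: 1.1396/1.0748 − 1 = 6.0290%.
The offshore deposit real return: 1.1108/1.076 − 1 = 3.2342%.
Difference: 6.0290 − 3.2342 = 2.7948 pp.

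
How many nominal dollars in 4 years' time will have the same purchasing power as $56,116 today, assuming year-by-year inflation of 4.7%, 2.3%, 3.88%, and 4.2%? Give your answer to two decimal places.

$65,059.19

Cumulative price-level factor: 1.047 × 1.023 × 1.0388 × 1.042 ≈ 1.1593697784.
Multiplying $56,116 by the price-level factor gives the future nominal sum.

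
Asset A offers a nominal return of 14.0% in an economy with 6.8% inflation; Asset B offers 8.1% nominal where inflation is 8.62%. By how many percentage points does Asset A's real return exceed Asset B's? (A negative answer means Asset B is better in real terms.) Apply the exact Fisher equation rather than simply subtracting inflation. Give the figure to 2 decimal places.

Asset A real return: 1.140/1.068 − 1 = 6.742%.
Asset B real return: 1.081/1.0862 − 1 = -0.479%.
Difference: 6.742 − (-0.479) = 7.221 pp.

7.22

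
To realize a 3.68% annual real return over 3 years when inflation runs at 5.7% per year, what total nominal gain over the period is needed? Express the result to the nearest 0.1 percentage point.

31.6%

Required annual nominal rate: (1+3.68%)(1+5.7%) − 1 = 9.58976%.
Cumulative over 3 years: (1 + 0.0958976)^3 − 1 ≈ 0.31616.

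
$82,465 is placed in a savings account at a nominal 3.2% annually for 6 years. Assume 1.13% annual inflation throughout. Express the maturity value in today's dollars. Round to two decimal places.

Nominal value at maturity: $82,465 × (1 + 3.2%)^6 ≈ $99,620.30.
Price-level factor over 6 years: (1 + 1.13%)^6 ≈ 1.0697444536.
The maturity value deflated by that factor is the answer in today's purchasing power.

$93,125.33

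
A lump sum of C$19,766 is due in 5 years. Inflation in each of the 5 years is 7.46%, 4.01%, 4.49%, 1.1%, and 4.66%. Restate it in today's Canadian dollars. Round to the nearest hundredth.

C$15,995.22

Price-level factor over 5 years: 1.0746 × 1.0401 × 1.0449 × 1.011 × 1.0466 ≈ 1.2357441061.
Purchasing power today: C$19,766 divided by that factor.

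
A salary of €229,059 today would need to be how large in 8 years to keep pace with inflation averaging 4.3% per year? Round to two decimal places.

€320,790.74

Cumulative price-level factor: (1+4.3%)^8 ≈ 1.4004721197.
Multiplying €229,059 by the price-level factor gives the future nominal sum.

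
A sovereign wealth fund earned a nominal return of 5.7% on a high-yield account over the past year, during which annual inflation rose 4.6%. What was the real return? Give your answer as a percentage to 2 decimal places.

1.05%

Real return via the Fisher equation: (1 + 5.7%)/(1 + 4.6%) − 1 = 1.057/1.046 − 1 ≈ 0.01052.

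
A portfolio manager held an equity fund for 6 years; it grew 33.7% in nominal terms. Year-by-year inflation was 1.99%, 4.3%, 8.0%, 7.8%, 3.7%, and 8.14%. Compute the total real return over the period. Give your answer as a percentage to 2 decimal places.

-3.73%

Cumulative inflation factor: 1.0199 × 1.043 × 1.080 × 1.078 × 1.037 × 1.0814 ≈ 1.38883.
Nominal growth factor: 1.33700. Real growth factor = 1.33700 / 1.38883 ≈ 0.96268.
Total real return ≈ -3.7320%.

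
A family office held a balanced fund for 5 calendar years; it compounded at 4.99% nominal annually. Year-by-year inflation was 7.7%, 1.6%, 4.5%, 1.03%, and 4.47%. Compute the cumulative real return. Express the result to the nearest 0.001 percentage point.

5.699%

Cumulative inflation factor: 1.077 × 1.016 × 1.045 × 1.0103 × 1.0447 ≈ 1.20689.
Nominal growth factor: 1.27567. Real growth factor = 1.27567 / 1.20689 ≈ 1.05699.
Total real return ≈ 5.6993%.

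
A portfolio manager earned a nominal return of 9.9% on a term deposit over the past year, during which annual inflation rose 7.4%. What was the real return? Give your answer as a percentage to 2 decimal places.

2.33%

Real return via the Fisher equation: (1 + 9.9%)/(1 + 7.4%) − 1 = 1.099/1.074 − 1 ≈ 0.02328.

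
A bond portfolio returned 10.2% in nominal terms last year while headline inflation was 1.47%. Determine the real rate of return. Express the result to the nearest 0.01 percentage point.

8.60%

Real return via the Fisher equation: (1 + 10.2%)/(1 + 1.47%) − 1 = 1.102/1.0147 − 1 ≈ 0.08604.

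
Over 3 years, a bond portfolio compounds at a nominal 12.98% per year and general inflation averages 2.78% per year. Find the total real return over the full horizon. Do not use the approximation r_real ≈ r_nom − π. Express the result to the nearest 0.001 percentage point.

The annual real rate is (1+12.98%)/(1+2.78%) − 1 = 9.9241%.
Compounded over 3 years: (1 + 0.099241)^3 − 1 ≈ 0.32825.

32.825%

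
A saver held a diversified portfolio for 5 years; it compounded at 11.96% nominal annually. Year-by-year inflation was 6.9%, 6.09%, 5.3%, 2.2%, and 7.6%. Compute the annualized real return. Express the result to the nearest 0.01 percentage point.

6.02%

Cumulative inflation factor: 1.069 × 1.0609 × 1.053 × 1.022 × 1.076 ≈ 1.31324.
Nominal growth factor: 1.75920. Real growth factor = 1.75920 / 1.31324 ≈ 1.33959.
Annualized: 1.33959^(1/5) − 1 ≈ 0.06022.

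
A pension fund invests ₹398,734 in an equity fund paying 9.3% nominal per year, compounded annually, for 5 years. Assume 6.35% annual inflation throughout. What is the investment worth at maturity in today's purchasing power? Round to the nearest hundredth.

Nominal value at maturity: ₹398,734 × (1 + 9.3%)^5 ≈ ₹621,990.97.
Price-level factor over 5 years: (1 + 6.35%)^5 ≈ 1.3604653064.
The maturity value deflated by that factor is the answer in today's purchasing power.

₹457,189.88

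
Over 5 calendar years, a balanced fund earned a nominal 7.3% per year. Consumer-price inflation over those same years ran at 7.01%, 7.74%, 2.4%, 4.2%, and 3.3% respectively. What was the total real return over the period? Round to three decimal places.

Cumulative inflation factor: 1.0701 × 1.0774 × 1.024 × 1.042 × 1.033 ≈ 1.27078.
Nominal growth factor: 1.42232. Real growth factor = 1.42232 / 1.27078 ≈ 1.11926.
Total real return ≈ 11.9256%.

11.926%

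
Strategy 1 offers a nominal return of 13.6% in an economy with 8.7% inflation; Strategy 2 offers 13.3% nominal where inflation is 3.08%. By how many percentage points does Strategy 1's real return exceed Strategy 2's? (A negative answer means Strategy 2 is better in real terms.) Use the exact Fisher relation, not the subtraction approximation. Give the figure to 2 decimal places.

Strategy 1 real return: 1.136/1.087 − 1 = 4.508%.
Strategy 2 real return: 1.133/1.0308 − 1 = 9.915%.
Difference: 4.508 − 9.915 = -5.407 pp.

-5.41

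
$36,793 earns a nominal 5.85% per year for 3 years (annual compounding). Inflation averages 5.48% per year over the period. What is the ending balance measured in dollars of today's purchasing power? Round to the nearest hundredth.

$37,181.54

Nominal value at maturity: $36,793 × (1 + 5.85%)^3 ≈ $43,635.28.
Price-level factor over 3 years: (1 + 5.48%)^3 ≈ 1.1735736866.
Dividing the nominal maturity value by the price-level factor gives the value in today's money.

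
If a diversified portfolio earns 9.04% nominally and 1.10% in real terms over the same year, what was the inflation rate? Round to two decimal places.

From (1+r_nom) = (1+r_real)(1+π), we get 1+π = (1 + 9.04%)/(1 + 1.10%) = 1.0904/1.0110 ≈ 1.07854.
So π ≈ 7.8536%.

7.85%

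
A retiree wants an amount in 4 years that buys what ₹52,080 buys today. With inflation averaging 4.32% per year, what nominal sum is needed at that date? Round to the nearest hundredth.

Cumulative price-level factor: (1+4.32%)^4 ≈ 1.1843234091.
The nominal amount required is ₹52,080 scaled up by that factor.

₹61,679.56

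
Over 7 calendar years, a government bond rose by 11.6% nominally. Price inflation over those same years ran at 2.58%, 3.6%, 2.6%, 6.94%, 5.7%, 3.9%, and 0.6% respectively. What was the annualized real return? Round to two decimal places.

-2.03%

Cumulative inflation factor: 1.0258 × 1.036 × 1.026 × 1.0694 × 1.057 × 1.039 × 1.006 ≈ 1.28825.
Nominal growth factor: 1.11600. Real growth factor = 1.11600 / 1.28825 ≈ 0.86629.
Annualized: 0.86629^(1/7) − 1 ≈ -0.02030.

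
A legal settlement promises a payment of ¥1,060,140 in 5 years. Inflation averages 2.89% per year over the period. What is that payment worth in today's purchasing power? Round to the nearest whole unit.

Price-level factor over 5 years: (1 + 2.89%)^5 ≈ 1.1530969837.
Purchasing power today: ¥1,060,140 divided by that factor.

¥919,385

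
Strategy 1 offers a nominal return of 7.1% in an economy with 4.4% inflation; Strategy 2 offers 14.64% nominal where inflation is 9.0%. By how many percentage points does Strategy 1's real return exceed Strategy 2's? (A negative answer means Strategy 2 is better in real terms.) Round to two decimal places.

-2.59

Strategy 1 real return: 1.071/1.044 − 1 = 2.586%.
Strategy 2 real return: 1.1464/1.090 − 1 = 5.174%.
Difference: 2.586 − 5.174 = -2.588 pp.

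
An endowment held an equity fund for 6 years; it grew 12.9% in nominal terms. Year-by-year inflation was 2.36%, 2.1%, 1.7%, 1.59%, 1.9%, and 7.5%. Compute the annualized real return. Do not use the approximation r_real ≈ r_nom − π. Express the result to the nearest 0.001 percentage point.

-0.773%

Cumulative inflation factor: 1.0236 × 1.021 × 1.017 × 1.0159 × 1.019 × 1.075 ≈ 1.18280.
Nominal growth factor: 1.12900. Real growth factor = 1.12900 / 1.18280 ≈ 0.95452.
Annualized: 0.95452^(1/6) − 1 ≈ -0.00773.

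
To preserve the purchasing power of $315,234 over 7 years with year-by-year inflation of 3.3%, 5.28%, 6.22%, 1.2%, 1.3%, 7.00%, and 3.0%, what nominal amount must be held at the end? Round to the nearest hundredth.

$411,430.52

Cumulative price-level factor: 1.033 × 1.0528 × 1.0622 × 1.012 × 1.013 × 1.0700 × 1.030 ≈ 1.3051590981.
The nominal amount required is $315,234 scaled up by that factor.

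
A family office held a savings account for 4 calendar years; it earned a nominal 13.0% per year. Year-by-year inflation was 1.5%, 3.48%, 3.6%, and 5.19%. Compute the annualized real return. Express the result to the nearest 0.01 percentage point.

9.25%

Cumulative inflation factor: 1.015 × 1.0348 × 1.036 × 1.0519 ≈ 1.14461.
Nominal growth factor: 1.63047. Real growth factor = 1.63047 / 1.14461 ≈ 1.42448.
Annualized: 1.42448^(1/4) − 1 ≈ 0.09248.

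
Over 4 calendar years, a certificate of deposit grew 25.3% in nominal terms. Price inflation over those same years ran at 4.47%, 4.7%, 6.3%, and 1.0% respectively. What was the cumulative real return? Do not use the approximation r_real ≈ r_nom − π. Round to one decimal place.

Cumulative inflation factor: 1.0447 × 1.047 × 1.063 × 1.010 ≈ 1.17434.
Nominal growth factor: 1.25300. Real growth factor = 1.25300 / 1.17434 ≈ 1.06698.
Total real return ≈ 6.6985%.

6.7%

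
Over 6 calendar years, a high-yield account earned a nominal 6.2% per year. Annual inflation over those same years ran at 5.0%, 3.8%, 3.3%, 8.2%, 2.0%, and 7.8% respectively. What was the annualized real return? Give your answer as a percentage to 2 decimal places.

1.15%

Cumulative inflation factor: 1.050 × 1.038 × 1.033 × 1.082 × 1.020 × 1.078 ≈ 1.33947.
Nominal growth factor: 1.43465. Real growth factor = 1.43465 / 1.33947 ≈ 1.07106.
Annualized: 1.07106^(1/6) − 1 ≈ 0.01151.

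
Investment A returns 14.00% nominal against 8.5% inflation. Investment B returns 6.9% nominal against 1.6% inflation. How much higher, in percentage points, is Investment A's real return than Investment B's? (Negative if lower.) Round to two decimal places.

Investment A real return: 1.1400/1.085 − 1 = 5.069%.
Investment B real return: 1.069/1.016 − 1 = 5.217%.
Difference: 5.069 − 5.217 = -0.148 pp.

-0.15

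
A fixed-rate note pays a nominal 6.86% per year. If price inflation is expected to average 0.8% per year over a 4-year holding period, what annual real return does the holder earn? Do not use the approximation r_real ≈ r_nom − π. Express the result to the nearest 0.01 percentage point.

With constant rates the annual real return is the same each year: (1+6.86%)/(1+0.8%) − 1 = 0.06012.

6.01%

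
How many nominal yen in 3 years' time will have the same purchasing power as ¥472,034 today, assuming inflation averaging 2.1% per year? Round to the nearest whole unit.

Cumulative price-level factor: (1+2.1%)^3 = 1.064332261.
Multiplying ¥472,034 by the price-level factor gives the future nominal sum.

¥502,401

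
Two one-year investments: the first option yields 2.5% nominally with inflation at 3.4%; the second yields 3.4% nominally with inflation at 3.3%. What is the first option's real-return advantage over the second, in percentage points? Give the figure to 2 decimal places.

The first option real return: 1.025/1.034 − 1 = -0.870%.
The second real return: 1.034/1.033 − 1 = 0.097%.
Difference: -0.870 − 0.097 = -0.967 pp.

-0.97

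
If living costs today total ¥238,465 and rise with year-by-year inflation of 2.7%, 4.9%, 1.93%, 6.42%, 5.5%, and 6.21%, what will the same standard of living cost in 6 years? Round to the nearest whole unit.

Cumulative price-level factor: 1.027 × 1.049 × 1.0193 × 1.0642 × 1.055 × 1.0621 ≈ 1.3094504796.
The nominal amount required is ¥238,465 scaled up by that factor.

¥312,258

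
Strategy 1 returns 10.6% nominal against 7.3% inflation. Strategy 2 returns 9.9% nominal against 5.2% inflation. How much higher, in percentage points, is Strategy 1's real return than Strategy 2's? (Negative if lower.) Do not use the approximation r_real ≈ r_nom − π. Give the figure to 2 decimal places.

Strategy 1 real return: 1.106/1.073 − 1 = 3.075%.
Strategy 2 real return: 1.099/1.052 − 1 = 4.468%.
Difference: 3.075 − 4.468 = -1.393 pp.

-1.39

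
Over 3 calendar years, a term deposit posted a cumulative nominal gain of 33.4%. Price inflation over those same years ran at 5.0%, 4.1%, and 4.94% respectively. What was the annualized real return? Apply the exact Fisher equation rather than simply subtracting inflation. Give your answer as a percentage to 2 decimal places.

Cumulative inflation factor: 1.050 × 1.041 × 1.0494 ≈ 1.14705.
Nominal growth factor: 1.33400. Real growth factor = 1.33400 / 1.14705 ≈ 1.16299.
Annualized: 1.16299^(1/3) − 1 ≈ 0.05162.

5.16%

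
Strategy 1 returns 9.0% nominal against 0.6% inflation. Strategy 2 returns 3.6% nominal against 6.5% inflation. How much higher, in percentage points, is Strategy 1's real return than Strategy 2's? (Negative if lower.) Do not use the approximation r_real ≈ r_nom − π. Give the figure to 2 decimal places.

11.07

Strategy 1 real return: 1.090/1.006 − 1 = 8.350%.
Strategy 2 real return: 1.036/1.065 − 1 = -2.723%.
Difference: 8.350 − (-2.723) = 11.073 pp.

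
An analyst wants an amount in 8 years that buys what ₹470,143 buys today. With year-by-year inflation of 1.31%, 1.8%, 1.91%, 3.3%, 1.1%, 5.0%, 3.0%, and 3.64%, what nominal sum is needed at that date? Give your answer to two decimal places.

Cumulative price-level factor: 1.0131 × 1.018 × 1.0191 × 1.033 × 1.011 × 1.050 × 1.030 × 1.0364 ≈ 1.2303319443.
Multiplying ₹470,143 by the price-level factor gives the future nominal sum.

₹578,431.95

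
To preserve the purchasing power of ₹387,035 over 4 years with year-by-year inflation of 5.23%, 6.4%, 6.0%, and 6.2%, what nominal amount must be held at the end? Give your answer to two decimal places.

₹487,822.49

Cumulative price-level factor: 1.0523 × 1.064 × 1.060 × 1.062 ≈ 1.2604092460.
The nominal amount required is ₹387,035 scaled up by that factor.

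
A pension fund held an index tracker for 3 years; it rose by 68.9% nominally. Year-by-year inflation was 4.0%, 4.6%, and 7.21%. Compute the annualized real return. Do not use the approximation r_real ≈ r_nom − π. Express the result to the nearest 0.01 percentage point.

13.14%

Cumulative inflation factor: 1.040 × 1.046 × 1.0721 ≈ 1.16627.
Nominal growth factor: 1.68900. Real growth factor = 1.68900 / 1.16627 ≈ 1.44820.
Annualized: 1.44820^(1/3) − 1 ≈ 0.13138.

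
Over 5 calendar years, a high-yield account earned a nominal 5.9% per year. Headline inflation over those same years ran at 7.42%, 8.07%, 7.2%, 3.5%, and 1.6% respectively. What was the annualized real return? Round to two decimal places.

Cumulative inflation factor: 1.0742 × 1.0807 × 1.072 × 1.035 × 1.016 ≈ 1.30864.
Nominal growth factor: 1.33193. Real growth factor = 1.33193 / 1.30864 ≈ 1.01780.
Annualized: 1.01780^(1/5) − 1 ≈ 0.00353.

0.35%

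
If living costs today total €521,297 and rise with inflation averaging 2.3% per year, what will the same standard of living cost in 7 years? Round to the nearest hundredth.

€611,244.07

Cumulative price-level factor: (1+2.3%)^7 ≈ 1.1725447756.
Multiplying €521,297 by the price-level factor gives the future nominal sum.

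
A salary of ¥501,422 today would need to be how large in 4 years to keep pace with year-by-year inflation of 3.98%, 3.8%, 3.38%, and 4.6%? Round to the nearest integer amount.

Cumulative price-level factor: 1.0398 × 1.038 × 1.0338 × 1.046 ≈ 1.1671196444.
Multiplying ¥501,422 by the price-level factor gives the future nominal sum.

¥585,219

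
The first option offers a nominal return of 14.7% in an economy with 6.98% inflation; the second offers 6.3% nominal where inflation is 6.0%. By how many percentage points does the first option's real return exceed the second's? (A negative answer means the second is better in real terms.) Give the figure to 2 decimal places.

6.93

The first option real return: 1.147/1.0698 − 1 = 7.216%.
The second real return: 1.063/1.060 − 1 = 0.283%.
Difference: 7.216 − 0.283 = 6.933 pp.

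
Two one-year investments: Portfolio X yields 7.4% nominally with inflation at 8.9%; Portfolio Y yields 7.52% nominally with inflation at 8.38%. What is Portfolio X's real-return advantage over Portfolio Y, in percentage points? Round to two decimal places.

-0.58

Portfolio X real return: 1.074/1.089 − 1 = -1.377%.
Portfolio Y real return: 1.0752/1.0838 − 1 = -0.794%.
Difference: -1.377 − (-0.794) = -0.583 pp.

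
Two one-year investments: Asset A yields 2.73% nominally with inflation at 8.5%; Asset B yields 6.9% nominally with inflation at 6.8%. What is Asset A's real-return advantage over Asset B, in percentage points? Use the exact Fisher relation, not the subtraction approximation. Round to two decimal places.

Asset A real return: 1.0273/1.085 − 1 = -5.318%.
Asset B real return: 1.069/1.068 − 1 = 0.094%.
Difference: -5.318 − 0.094 = -5.412 pp.

-5.41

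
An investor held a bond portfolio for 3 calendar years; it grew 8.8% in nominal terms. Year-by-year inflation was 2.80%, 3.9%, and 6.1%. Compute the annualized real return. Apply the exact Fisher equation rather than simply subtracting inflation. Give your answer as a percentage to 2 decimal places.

Cumulative inflation factor: 1.0280 × 1.039 × 1.061 ≈ 1.13325.
Nominal growth factor: 1.08800. Real growth factor = 1.08800 / 1.13325 ≈ 0.96007.
Annualized: 0.96007^(1/3) − 1 ≈ -0.01349.

-1.35%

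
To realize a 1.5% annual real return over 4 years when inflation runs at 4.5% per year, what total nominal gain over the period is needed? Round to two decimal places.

Required annual nominal rate: (1+1.5%)(1+4.5%) − 1 = 6.0675%.
Cumulative over 4 years: (1 + 0.060675)^4 − 1 ≈ 0.26570.

26.57%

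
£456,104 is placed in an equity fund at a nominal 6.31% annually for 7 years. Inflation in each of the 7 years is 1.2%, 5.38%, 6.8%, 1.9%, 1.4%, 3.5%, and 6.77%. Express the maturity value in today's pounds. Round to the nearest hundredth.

£538,233.86

Nominal value at maturity: £456,104 × (1 + 6.31%)^7 ≈ £699,975.29.
Price-level factor over 7 years: 1.012 × 1.0538 × 1.068 × 1.019 × 1.014 × 1.035 × 1.0677 ≈ 1.3005039959.
The maturity value deflated by that factor is the answer in today's purchasing power.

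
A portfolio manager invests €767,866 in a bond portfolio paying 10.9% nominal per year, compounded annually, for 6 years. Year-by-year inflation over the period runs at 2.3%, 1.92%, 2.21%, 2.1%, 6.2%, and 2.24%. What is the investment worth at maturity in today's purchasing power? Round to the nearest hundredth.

€1,209,136.07

Nominal value at maturity: €767,866 × (1 + 10.9%)^6 ≈ €1,428,481.81.
Price-level factor over 6 years: 1.023 × 1.0192 × 1.0221 × 1.021 × 1.062 × 1.0224 ≈ 1.1814069914.
Dividing the nominal maturity value by the price-level factor gives the value in today's money.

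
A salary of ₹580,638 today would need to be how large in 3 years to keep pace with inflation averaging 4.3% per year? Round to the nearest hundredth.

₹658,807.27

Cumulative price-level factor: (1+4.3%)^3 = 1.134626507.
Multiplying ₹580,638 by the price-level factor gives the future nominal sum.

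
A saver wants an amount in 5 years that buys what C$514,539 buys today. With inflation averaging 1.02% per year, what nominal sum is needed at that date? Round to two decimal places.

C$541,321.30

Cumulative price-level factor: (1+1.02%)^5 ≈ 1.0520510663.
The nominal amount required is C$514,539 scaled up by that factor.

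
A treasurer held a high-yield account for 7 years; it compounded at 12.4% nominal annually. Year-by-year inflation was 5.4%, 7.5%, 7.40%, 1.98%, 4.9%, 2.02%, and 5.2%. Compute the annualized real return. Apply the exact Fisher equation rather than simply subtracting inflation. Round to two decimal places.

7.16%

Cumulative inflation factor: 1.054 × 1.075 × 1.0740 × 1.0198 × 1.049 × 1.0202 × 1.052 ≈ 1.39716.
Nominal growth factor: 2.26654. Real growth factor = 2.26654 / 1.39716 ≈ 1.62226.
Annualized: 1.62226^(1/7) − 1 ≈ 0.07156.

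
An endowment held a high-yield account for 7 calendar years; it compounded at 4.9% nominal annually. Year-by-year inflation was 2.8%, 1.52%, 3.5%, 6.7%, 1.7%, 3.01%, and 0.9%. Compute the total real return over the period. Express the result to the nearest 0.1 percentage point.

Cumulative inflation factor: 1.028 × 1.0152 × 1.035 × 1.067 × 1.017 × 1.0301 × 1.009 ≈ 1.21826.
Nominal growth factor: 1.39775. Real growth factor = 1.39775 / 1.21826 ≈ 1.14733.
Total real return ≈ 14.7328%.

14.7%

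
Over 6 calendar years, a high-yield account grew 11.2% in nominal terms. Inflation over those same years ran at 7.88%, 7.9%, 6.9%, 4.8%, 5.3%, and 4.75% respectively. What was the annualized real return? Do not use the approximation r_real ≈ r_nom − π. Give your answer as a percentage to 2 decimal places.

-4.20%

Cumulative inflation factor: 1.0788 × 1.079 × 1.069 × 1.048 × 1.053 × 1.0475 ≈ 1.43841.
Nominal growth factor: 1.11200. Real growth factor = 1.11200 / 1.43841 ≈ 0.77307.
Annualized: 0.77307^(1/6) − 1 ≈ -0.04199.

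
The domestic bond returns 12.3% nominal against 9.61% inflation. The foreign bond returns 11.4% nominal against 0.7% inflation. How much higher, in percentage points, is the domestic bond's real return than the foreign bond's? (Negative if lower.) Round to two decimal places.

The domestic bond real return: 1.123/1.0961 − 1 = 2.454%.
The foreign bond real return: 1.114/1.007 − 1 = 10.626%.
Difference: 2.454 − 10.626 = -8.172 pp.

-8.17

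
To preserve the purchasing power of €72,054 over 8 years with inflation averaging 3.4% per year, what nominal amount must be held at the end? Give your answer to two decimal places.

€94,150.45

Cumulative price-level factor: (1+3.4%)^8 ≈ 1.3066651556.
Multiplying €72,054 by the price-level factor gives the future nominal sum.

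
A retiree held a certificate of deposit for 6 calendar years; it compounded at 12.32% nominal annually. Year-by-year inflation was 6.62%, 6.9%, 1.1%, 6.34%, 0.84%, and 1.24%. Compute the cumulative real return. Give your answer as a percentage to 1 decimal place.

Cumulative inflation factor: 1.0662 × 1.069 × 1.011 × 1.0634 × 1.0084 × 1.0124 ≈ 1.25098.
Nominal growth factor: 2.00790. Real growth factor = 2.00790 / 1.25098 ≈ 1.60507.
Total real return ≈ 60.5068%.

60.5%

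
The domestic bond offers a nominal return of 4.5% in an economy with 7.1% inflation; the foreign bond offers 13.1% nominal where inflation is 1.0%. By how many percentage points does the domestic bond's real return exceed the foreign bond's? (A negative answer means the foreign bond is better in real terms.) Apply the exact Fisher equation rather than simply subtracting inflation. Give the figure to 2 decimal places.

-14.41

The domestic bond real return: 1.045/1.071 − 1 = -2.428%.
The foreign bond real return: 1.131/1.010 − 1 = 11.980%.
Difference: -2.428 − 11.980 = -14.408 pp.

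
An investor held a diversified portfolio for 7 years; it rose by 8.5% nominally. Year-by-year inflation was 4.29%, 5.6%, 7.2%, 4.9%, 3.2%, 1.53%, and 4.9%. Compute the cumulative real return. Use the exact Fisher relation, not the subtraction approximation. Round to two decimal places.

Cumulative inflation factor: 1.0429 × 1.056 × 1.072 × 1.049 × 1.032 × 1.0153 × 1.049 ≈ 1.36121.
Nominal growth factor: 1.08500. Real growth factor = 1.08500 / 1.36121 ≈ 0.79708.
Total real return ≈ -20.2917%.

-20.29%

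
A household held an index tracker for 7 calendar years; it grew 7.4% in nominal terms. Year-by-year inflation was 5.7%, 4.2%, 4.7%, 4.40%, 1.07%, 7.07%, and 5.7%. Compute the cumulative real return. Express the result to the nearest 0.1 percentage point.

-22.0%

Cumulative inflation factor: 1.057 × 1.042 × 1.047 × 1.0440 × 1.0107 × 1.0707 × 1.057 ≈ 1.37707.
Nominal growth factor: 1.07400. Real growth factor = 1.07400 / 1.37707 ≈ 0.77992.
Total real return ≈ -22.0081%.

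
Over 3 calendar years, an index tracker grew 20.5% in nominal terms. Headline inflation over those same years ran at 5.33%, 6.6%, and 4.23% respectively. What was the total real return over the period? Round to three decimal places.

Cumulative inflation factor: 1.0533 × 1.066 × 1.0423 ≈ 1.17031.
Nominal growth factor: 1.20500. Real growth factor = 1.20500 / 1.17031 ≈ 1.02964.
Total real return ≈ 2.9639%.

2.964%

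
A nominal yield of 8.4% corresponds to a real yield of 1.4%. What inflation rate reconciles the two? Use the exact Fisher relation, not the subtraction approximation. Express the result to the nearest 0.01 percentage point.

From (1+r_nom) = (1+r_real)(1+π), we get 1+π = (1 + 8.4%)/(1 + 1.4%) = 1.084/1.014 ≈ 1.06903.
So π ≈ 6.9034%.

6.90%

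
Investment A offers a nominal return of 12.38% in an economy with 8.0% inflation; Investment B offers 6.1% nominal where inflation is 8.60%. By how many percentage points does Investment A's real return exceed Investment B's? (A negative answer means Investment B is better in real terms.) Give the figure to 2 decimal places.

6.36

Investment A real return: 1.1238/1.080 − 1 = 4.056%.
Investment B real return: 1.061/1.0860 − 1 = -2.302%.
Difference: 4.056 − (-2.302) = 6.358 pp.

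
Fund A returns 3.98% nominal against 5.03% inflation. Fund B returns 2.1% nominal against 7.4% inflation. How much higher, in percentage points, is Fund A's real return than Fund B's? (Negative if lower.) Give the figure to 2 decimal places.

Fund A real return: 1.0398/1.0503 − 1 = -1.000%.
Fund B real return: 1.021/1.074 − 1 = -4.935%.
Difference: -1.000 − (-4.935) = 3.935 pp.

3.94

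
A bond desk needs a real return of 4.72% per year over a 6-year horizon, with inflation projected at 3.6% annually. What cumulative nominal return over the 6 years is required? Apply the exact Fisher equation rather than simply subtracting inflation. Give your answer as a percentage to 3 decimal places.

Required annual nominal rate: (1+4.72%)(1+3.6%) − 1 = 8.48992%.
Cumulative over 6 years: (1 + 0.0848992)^6 − 1 ≈ 0.63056.

63.056%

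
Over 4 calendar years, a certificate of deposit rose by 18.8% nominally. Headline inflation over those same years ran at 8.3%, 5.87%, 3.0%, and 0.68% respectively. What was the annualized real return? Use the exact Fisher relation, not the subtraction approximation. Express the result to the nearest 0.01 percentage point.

Cumulative inflation factor: 1.083 × 1.0587 × 1.030 × 1.0068 ≈ 1.18900.
Nominal growth factor: 1.18800. Real growth factor = 1.18800 / 1.18900 ≈ 0.99916.
Annualized: 0.99916^(1/4) − 1 ≈ -0.00021.

-0.02%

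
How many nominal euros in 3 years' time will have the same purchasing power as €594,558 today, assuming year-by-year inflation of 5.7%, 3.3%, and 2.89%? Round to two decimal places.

Cumulative price-level factor: 1.057 × 1.033 × 1.0289 = 1.1234363609.
The nominal amount required is €594,558 scaled up by that factor.

€667,948.08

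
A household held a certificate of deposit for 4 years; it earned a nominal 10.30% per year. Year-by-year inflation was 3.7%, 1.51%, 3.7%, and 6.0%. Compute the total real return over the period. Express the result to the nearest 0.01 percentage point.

27.92%

Cumulative inflation factor: 1.037 × 1.0151 × 1.037 × 1.060 ≈ 1.15710.
Nominal growth factor: 1.48014. Real growth factor = 1.48014 / 1.15710 ≈ 1.27917.
Total real return ≈ 27.9175%.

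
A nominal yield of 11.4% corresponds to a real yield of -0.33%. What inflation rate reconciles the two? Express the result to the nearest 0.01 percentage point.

From (1+r_nom) = (1+r_real)(1+π), we get 1+π = (1 + 11.4%)/(1 − 0.33%) = 1.114/0.9967 ≈ 1.11769.
So π ≈ 11.7688%.

11.77%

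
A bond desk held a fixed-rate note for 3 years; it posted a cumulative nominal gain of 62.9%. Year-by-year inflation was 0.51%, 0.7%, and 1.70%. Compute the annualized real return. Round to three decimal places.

16.534%

Cumulative inflation factor: 1.0051 × 1.007 × 1.0170 ≈ 1.02934.
Nominal growth factor: 1.62900. Real growth factor = 1.62900 / 1.02934 ≈ 1.58256.
Annualized: 1.58256^(1/3) − 1 ≈ 0.16534.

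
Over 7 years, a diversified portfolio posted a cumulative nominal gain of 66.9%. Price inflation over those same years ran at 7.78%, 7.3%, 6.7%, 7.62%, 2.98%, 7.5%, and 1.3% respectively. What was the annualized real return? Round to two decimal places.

Cumulative inflation factor: 1.0778 × 1.073 × 1.067 × 1.0762 × 1.0298 × 1.075 × 1.013 ≈ 1.48924.
Nominal growth factor: 1.66900. Real growth factor = 1.66900 / 1.48924 ≈ 1.12070.
Annualized: 1.12070^(1/7) − 1 ≈ 0.01641.

1.64%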